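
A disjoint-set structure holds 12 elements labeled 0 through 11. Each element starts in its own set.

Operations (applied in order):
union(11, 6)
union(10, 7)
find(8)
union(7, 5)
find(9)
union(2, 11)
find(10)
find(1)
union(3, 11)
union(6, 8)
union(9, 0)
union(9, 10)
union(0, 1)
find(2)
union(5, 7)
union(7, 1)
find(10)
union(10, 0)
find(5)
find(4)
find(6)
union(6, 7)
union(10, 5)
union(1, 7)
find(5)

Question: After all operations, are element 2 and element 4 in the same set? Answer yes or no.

Step 1: union(11, 6) -> merged; set of 11 now {6, 11}
Step 2: union(10, 7) -> merged; set of 10 now {7, 10}
Step 3: find(8) -> no change; set of 8 is {8}
Step 4: union(7, 5) -> merged; set of 7 now {5, 7, 10}
Step 5: find(9) -> no change; set of 9 is {9}
Step 6: union(2, 11) -> merged; set of 2 now {2, 6, 11}
Step 7: find(10) -> no change; set of 10 is {5, 7, 10}
Step 8: find(1) -> no change; set of 1 is {1}
Step 9: union(3, 11) -> merged; set of 3 now {2, 3, 6, 11}
Step 10: union(6, 8) -> merged; set of 6 now {2, 3, 6, 8, 11}
Step 11: union(9, 0) -> merged; set of 9 now {0, 9}
Step 12: union(9, 10) -> merged; set of 9 now {0, 5, 7, 9, 10}
Step 13: union(0, 1) -> merged; set of 0 now {0, 1, 5, 7, 9, 10}
Step 14: find(2) -> no change; set of 2 is {2, 3, 6, 8, 11}
Step 15: union(5, 7) -> already same set; set of 5 now {0, 1, 5, 7, 9, 10}
Step 16: union(7, 1) -> already same set; set of 7 now {0, 1, 5, 7, 9, 10}
Step 17: find(10) -> no change; set of 10 is {0, 1, 5, 7, 9, 10}
Step 18: union(10, 0) -> already same set; set of 10 now {0, 1, 5, 7, 9, 10}
Step 19: find(5) -> no change; set of 5 is {0, 1, 5, 7, 9, 10}
Step 20: find(4) -> no change; set of 4 is {4}
Step 21: find(6) -> no change; set of 6 is {2, 3, 6, 8, 11}
Step 22: union(6, 7) -> merged; set of 6 now {0, 1, 2, 3, 5, 6, 7, 8, 9, 10, 11}
Step 23: union(10, 5) -> already same set; set of 10 now {0, 1, 2, 3, 5, 6, 7, 8, 9, 10, 11}
Step 24: union(1, 7) -> already same set; set of 1 now {0, 1, 2, 3, 5, 6, 7, 8, 9, 10, 11}
Step 25: find(5) -> no change; set of 5 is {0, 1, 2, 3, 5, 6, 7, 8, 9, 10, 11}
Set of 2: {0, 1, 2, 3, 5, 6, 7, 8, 9, 10, 11}; 4 is not a member.

Answer: no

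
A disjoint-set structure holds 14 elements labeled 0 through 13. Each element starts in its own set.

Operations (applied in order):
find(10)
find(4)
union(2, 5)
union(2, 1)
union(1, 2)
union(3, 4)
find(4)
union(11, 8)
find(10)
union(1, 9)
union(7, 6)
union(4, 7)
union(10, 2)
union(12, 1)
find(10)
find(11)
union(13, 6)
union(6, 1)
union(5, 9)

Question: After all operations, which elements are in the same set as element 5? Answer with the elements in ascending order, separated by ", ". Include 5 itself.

Step 1: find(10) -> no change; set of 10 is {10}
Step 2: find(4) -> no change; set of 4 is {4}
Step 3: union(2, 5) -> merged; set of 2 now {2, 5}
Step 4: union(2, 1) -> merged; set of 2 now {1, 2, 5}
Step 5: union(1, 2) -> already same set; set of 1 now {1, 2, 5}
Step 6: union(3, 4) -> merged; set of 3 now {3, 4}
Step 7: find(4) -> no change; set of 4 is {3, 4}
Step 8: union(11, 8) -> merged; set of 11 now {8, 11}
Step 9: find(10) -> no change; set of 10 is {10}
Step 10: union(1, 9) -> merged; set of 1 now {1, 2, 5, 9}
Step 11: union(7, 6) -> merged; set of 7 now {6, 7}
Step 12: union(4, 7) -> merged; set of 4 now {3, 4, 6, 7}
Step 13: union(10, 2) -> merged; set of 10 now {1, 2, 5, 9, 10}
Step 14: union(12, 1) -> merged; set of 12 now {1, 2, 5, 9, 10, 12}
Step 15: find(10) -> no change; set of 10 is {1, 2, 5, 9, 10, 12}
Step 16: find(11) -> no change; set of 11 is {8, 11}
Step 17: union(13, 6) -> merged; set of 13 now {3, 4, 6, 7, 13}
Step 18: union(6, 1) -> merged; set of 6 now {1, 2, 3, 4, 5, 6, 7, 9, 10, 12, 13}
Step 19: union(5, 9) -> already same set; set of 5 now {1, 2, 3, 4, 5, 6, 7, 9, 10, 12, 13}
Component of 5: {1, 2, 3, 4, 5, 6, 7, 9, 10, 12, 13}

Answer: 1, 2, 3, 4, 5, 6, 7, 9, 10, 12, 13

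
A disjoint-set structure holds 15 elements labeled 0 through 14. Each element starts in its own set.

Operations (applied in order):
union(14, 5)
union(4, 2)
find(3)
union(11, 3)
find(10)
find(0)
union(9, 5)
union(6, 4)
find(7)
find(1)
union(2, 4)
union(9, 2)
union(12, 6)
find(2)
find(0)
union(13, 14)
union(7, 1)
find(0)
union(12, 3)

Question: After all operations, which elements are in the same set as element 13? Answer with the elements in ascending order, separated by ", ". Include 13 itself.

Step 1: union(14, 5) -> merged; set of 14 now {5, 14}
Step 2: union(4, 2) -> merged; set of 4 now {2, 4}
Step 3: find(3) -> no change; set of 3 is {3}
Step 4: union(11, 3) -> merged; set of 11 now {3, 11}
Step 5: find(10) -> no change; set of 10 is {10}
Step 6: find(0) -> no change; set of 0 is {0}
Step 7: union(9, 5) -> merged; set of 9 now {5, 9, 14}
Step 8: union(6, 4) -> merged; set of 6 now {2, 4, 6}
Step 9: find(7) -> no change; set of 7 is {7}
Step 10: find(1) -> no change; set of 1 is {1}
Step 11: union(2, 4) -> already same set; set of 2 now {2, 4, 6}
Step 12: union(9, 2) -> merged; set of 9 now {2, 4, 5, 6, 9, 14}
Step 13: union(12, 6) -> merged; set of 12 now {2, 4, 5, 6, 9, 12, 14}
Step 14: find(2) -> no change; set of 2 is {2, 4, 5, 6, 9, 12, 14}
Step 15: find(0) -> no change; set of 0 is {0}
Step 16: union(13, 14) -> merged; set of 13 now {2, 4, 5, 6, 9, 12, 13, 14}
Step 17: union(7, 1) -> merged; set of 7 now {1, 7}
Step 18: find(0) -> no change; set of 0 is {0}
Step 19: union(12, 3) -> merged; set of 12 now {2, 3, 4, 5, 6, 9, 11, 12, 13, 14}
Component of 13: {2, 3, 4, 5, 6, 9, 11, 12, 13, 14}

Answer: 2, 3, 4, 5, 6, 9, 11, 12, 13, 14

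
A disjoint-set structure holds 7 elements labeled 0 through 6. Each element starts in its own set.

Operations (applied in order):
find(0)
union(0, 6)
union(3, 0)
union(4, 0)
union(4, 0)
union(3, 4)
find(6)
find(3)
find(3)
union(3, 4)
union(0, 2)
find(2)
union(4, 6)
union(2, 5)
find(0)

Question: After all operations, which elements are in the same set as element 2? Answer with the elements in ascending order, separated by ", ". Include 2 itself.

Step 1: find(0) -> no change; set of 0 is {0}
Step 2: union(0, 6) -> merged; set of 0 now {0, 6}
Step 3: union(3, 0) -> merged; set of 3 now {0, 3, 6}
Step 4: union(4, 0) -> merged; set of 4 now {0, 3, 4, 6}
Step 5: union(4, 0) -> already same set; set of 4 now {0, 3, 4, 6}
Step 6: union(3, 4) -> already same set; set of 3 now {0, 3, 4, 6}
Step 7: find(6) -> no change; set of 6 is {0, 3, 4, 6}
Step 8: find(3) -> no change; set of 3 is {0, 3, 4, 6}
Step 9: find(3) -> no change; set of 3 is {0, 3, 4, 6}
Step 10: union(3, 4) -> already same set; set of 3 now {0, 3, 4, 6}
Step 11: union(0, 2) -> merged; set of 0 now {0, 2, 3, 4, 6}
Step 12: find(2) -> no change; set of 2 is {0, 2, 3, 4, 6}
Step 13: union(4, 6) -> already same set; set of 4 now {0, 2, 3, 4, 6}
Step 14: union(2, 5) -> merged; set of 2 now {0, 2, 3, 4, 5, 6}
Step 15: find(0) -> no change; set of 0 is {0, 2, 3, 4, 5, 6}
Component of 2: {0, 2, 3, 4, 5, 6}

Answer: 0, 2, 3, 4, 5, 6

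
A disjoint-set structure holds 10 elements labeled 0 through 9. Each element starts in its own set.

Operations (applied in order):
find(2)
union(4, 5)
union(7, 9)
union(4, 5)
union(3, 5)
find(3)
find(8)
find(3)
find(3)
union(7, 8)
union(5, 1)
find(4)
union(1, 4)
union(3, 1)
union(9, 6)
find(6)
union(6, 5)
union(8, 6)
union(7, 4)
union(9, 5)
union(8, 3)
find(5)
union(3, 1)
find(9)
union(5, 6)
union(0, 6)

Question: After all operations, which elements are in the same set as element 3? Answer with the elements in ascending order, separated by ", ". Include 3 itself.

Step 1: find(2) -> no change; set of 2 is {2}
Step 2: union(4, 5) -> merged; set of 4 now {4, 5}
Step 3: union(7, 9) -> merged; set of 7 now {7, 9}
Step 4: union(4, 5) -> already same set; set of 4 now {4, 5}
Step 5: union(3, 5) -> merged; set of 3 now {3, 4, 5}
Step 6: find(3) -> no change; set of 3 is {3, 4, 5}
Step 7: find(8) -> no change; set of 8 is {8}
Step 8: find(3) -> no change; set of 3 is {3, 4, 5}
Step 9: find(3) -> no change; set of 3 is {3, 4, 5}
Step 10: union(7, 8) -> merged; set of 7 now {7, 8, 9}
Step 11: union(5, 1) -> merged; set of 5 now {1, 3, 4, 5}
Step 12: find(4) -> no change; set of 4 is {1, 3, 4, 5}
Step 13: union(1, 4) -> already same set; set of 1 now {1, 3, 4, 5}
Step 14: union(3, 1) -> already same set; set of 3 now {1, 3, 4, 5}
Step 15: union(9, 6) -> merged; set of 9 now {6, 7, 8, 9}
Step 16: find(6) -> no change; set of 6 is {6, 7, 8, 9}
Step 17: union(6, 5) -> merged; set of 6 now {1, 3, 4, 5, 6, 7, 8, 9}
Step 18: union(8, 6) -> already same set; set of 8 now {1, 3, 4, 5, 6, 7, 8, 9}
Step 19: union(7, 4) -> already same set; set of 7 now {1, 3, 4, 5, 6, 7, 8, 9}
Step 20: union(9, 5) -> already same set; set of 9 now {1, 3, 4, 5, 6, 7, 8, 9}
Step 21: union(8, 3) -> already same set; set of 8 now {1, 3, 4, 5, 6, 7, 8, 9}
Step 22: find(5) -> no change; set of 5 is {1, 3, 4, 5, 6, 7, 8, 9}
Step 23: union(3, 1) -> already same set; set of 3 now {1, 3, 4, 5, 6, 7, 8, 9}
Step 24: find(9) -> no change; set of 9 is {1, 3, 4, 5, 6, 7, 8, 9}
Step 25: union(5, 6) -> already same set; set of 5 now {1, 3, 4, 5, 6, 7, 8, 9}
Step 26: union(0, 6) -> merged; set of 0 now {0, 1, 3, 4, 5, 6, 7, 8, 9}
Component of 3: {0, 1, 3, 4, 5, 6, 7, 8, 9}

Answer: 0, 1, 3, 4, 5, 6, 7, 8, 9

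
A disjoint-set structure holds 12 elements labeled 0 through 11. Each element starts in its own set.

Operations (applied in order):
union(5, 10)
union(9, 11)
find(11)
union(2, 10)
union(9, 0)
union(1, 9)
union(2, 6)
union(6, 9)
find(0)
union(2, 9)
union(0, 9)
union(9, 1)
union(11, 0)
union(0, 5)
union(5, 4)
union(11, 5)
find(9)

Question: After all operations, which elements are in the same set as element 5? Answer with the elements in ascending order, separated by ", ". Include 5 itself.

Answer: 0, 1, 2, 4, 5, 6, 9, 10, 11

Derivation:
Step 1: union(5, 10) -> merged; set of 5 now {5, 10}
Step 2: union(9, 11) -> merged; set of 9 now {9, 11}
Step 3: find(11) -> no change; set of 11 is {9, 11}
Step 4: union(2, 10) -> merged; set of 2 now {2, 5, 10}
Step 5: union(9, 0) -> merged; set of 9 now {0, 9, 11}
Step 6: union(1, 9) -> merged; set of 1 now {0, 1, 9, 11}
Step 7: union(2, 6) -> merged; set of 2 now {2, 5, 6, 10}
Step 8: union(6, 9) -> merged; set of 6 now {0, 1, 2, 5, 6, 9, 10, 11}
Step 9: find(0) -> no change; set of 0 is {0, 1, 2, 5, 6, 9, 10, 11}
Step 10: union(2, 9) -> already same set; set of 2 now {0, 1, 2, 5, 6, 9, 10, 11}
Step 11: union(0, 9) -> already same set; set of 0 now {0, 1, 2, 5, 6, 9, 10, 11}
Step 12: union(9, 1) -> already same set; set of 9 now {0, 1, 2, 5, 6, 9, 10, 11}
Step 13: union(11, 0) -> already same set; set of 11 now {0, 1, 2, 5, 6, 9, 10, 11}
Step 14: union(0, 5) -> already same set; set of 0 now {0, 1, 2, 5, 6, 9, 10, 11}
Step 15: union(5, 4) -> merged; set of 5 now {0, 1, 2, 4, 5, 6, 9, 10, 11}
Step 16: union(11, 5) -> already same set; set of 11 now {0, 1, 2, 4, 5, 6, 9, 10, 11}
Step 17: find(9) -> no change; set of 9 is {0, 1, 2, 4, 5, 6, 9, 10, 11}
Component of 5: {0, 1, 2, 4, 5, 6, 9, 10, 11}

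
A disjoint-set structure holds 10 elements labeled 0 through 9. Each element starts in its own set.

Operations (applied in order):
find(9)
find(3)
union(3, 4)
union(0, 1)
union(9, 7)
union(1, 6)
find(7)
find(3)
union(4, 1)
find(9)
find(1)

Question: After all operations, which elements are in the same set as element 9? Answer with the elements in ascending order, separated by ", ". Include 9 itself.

Step 1: find(9) -> no change; set of 9 is {9}
Step 2: find(3) -> no change; set of 3 is {3}
Step 3: union(3, 4) -> merged; set of 3 now {3, 4}
Step 4: union(0, 1) -> merged; set of 0 now {0, 1}
Step 5: union(9, 7) -> merged; set of 9 now {7, 9}
Step 6: union(1, 6) -> merged; set of 1 now {0, 1, 6}
Step 7: find(7) -> no change; set of 7 is {7, 9}
Step 8: find(3) -> no change; set of 3 is {3, 4}
Step 9: union(4, 1) -> merged; set of 4 now {0, 1, 3, 4, 6}
Step 10: find(9) -> no change; set of 9 is {7, 9}
Step 11: find(1) -> no change; set of 1 is {0, 1, 3, 4, 6}
Component of 9: {7, 9}

Answer: 7, 9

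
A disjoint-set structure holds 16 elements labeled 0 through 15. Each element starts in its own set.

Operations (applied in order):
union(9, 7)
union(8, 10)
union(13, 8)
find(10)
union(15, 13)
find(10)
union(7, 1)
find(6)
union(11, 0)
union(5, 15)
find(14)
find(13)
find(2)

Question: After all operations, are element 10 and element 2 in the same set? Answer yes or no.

Answer: no

Derivation:
Step 1: union(9, 7) -> merged; set of 9 now {7, 9}
Step 2: union(8, 10) -> merged; set of 8 now {8, 10}
Step 3: union(13, 8) -> merged; set of 13 now {8, 10, 13}
Step 4: find(10) -> no change; set of 10 is {8, 10, 13}
Step 5: union(15, 13) -> merged; set of 15 now {8, 10, 13, 15}
Step 6: find(10) -> no change; set of 10 is {8, 10, 13, 15}
Step 7: union(7, 1) -> merged; set of 7 now {1, 7, 9}
Step 8: find(6) -> no change; set of 6 is {6}
Step 9: union(11, 0) -> merged; set of 11 now {0, 11}
Step 10: union(5, 15) -> merged; set of 5 now {5, 8, 10, 13, 15}
Step 11: find(14) -> no change; set of 14 is {14}
Step 12: find(13) -> no change; set of 13 is {5, 8, 10, 13, 15}
Step 13: find(2) -> no change; set of 2 is {2}
Set of 10: {5, 8, 10, 13, 15}; 2 is not a member.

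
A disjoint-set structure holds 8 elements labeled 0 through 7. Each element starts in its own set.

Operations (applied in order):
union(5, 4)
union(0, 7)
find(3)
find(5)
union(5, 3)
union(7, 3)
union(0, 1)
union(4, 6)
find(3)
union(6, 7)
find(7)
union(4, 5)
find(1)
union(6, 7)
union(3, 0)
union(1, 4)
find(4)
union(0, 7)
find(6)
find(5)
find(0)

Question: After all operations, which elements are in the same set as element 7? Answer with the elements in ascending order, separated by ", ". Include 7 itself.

Step 1: union(5, 4) -> merged; set of 5 now {4, 5}
Step 2: union(0, 7) -> merged; set of 0 now {0, 7}
Step 3: find(3) -> no change; set of 3 is {3}
Step 4: find(5) -> no change; set of 5 is {4, 5}
Step 5: union(5, 3) -> merged; set of 5 now {3, 4, 5}
Step 6: union(7, 3) -> merged; set of 7 now {0, 3, 4, 5, 7}
Step 7: union(0, 1) -> merged; set of 0 now {0, 1, 3, 4, 5, 7}
Step 8: union(4, 6) -> merged; set of 4 now {0, 1, 3, 4, 5, 6, 7}
Step 9: find(3) -> no change; set of 3 is {0, 1, 3, 4, 5, 6, 7}
Step 10: union(6, 7) -> already same set; set of 6 now {0, 1, 3, 4, 5, 6, 7}
Step 11: find(7) -> no change; set of 7 is {0, 1, 3, 4, 5, 6, 7}
Step 12: union(4, 5) -> already same set; set of 4 now {0, 1, 3, 4, 5, 6, 7}
Step 13: find(1) -> no change; set of 1 is {0, 1, 3, 4, 5, 6, 7}
Step 14: union(6, 7) -> already same set; set of 6 now {0, 1, 3, 4, 5, 6, 7}
Step 15: union(3, 0) -> already same set; set of 3 now {0, 1, 3, 4, 5, 6, 7}
Step 16: union(1, 4) -> already same set; set of 1 now {0, 1, 3, 4, 5, 6, 7}
Step 17: find(4) -> no change; set of 4 is {0, 1, 3, 4, 5, 6, 7}
Step 18: union(0, 7) -> already same set; set of 0 now {0, 1, 3, 4, 5, 6, 7}
Step 19: find(6) -> no change; set of 6 is {0, 1, 3, 4, 5, 6, 7}
Step 20: find(5) -> no change; set of 5 is {0, 1, 3, 4, 5, 6, 7}
Step 21: find(0) -> no change; set of 0 is {0, 1, 3, 4, 5, 6, 7}
Component of 7: {0, 1, 3, 4, 5, 6, 7}

Answer: 0, 1, 3, 4, 5, 6, 7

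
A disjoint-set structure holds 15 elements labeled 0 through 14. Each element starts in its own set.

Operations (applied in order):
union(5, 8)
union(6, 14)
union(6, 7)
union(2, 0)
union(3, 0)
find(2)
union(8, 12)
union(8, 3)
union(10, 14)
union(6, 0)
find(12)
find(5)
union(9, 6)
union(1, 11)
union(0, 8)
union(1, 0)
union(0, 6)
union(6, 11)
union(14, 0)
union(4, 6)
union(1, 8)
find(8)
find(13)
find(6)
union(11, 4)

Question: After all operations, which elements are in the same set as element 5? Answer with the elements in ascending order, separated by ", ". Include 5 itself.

Answer: 0, 1, 2, 3, 4, 5, 6, 7, 8, 9, 10, 11, 12, 14

Derivation:
Step 1: union(5, 8) -> merged; set of 5 now {5, 8}
Step 2: union(6, 14) -> merged; set of 6 now {6, 14}
Step 3: union(6, 7) -> merged; set of 6 now {6, 7, 14}
Step 4: union(2, 0) -> merged; set of 2 now {0, 2}
Step 5: union(3, 0) -> merged; set of 3 now {0, 2, 3}
Step 6: find(2) -> no change; set of 2 is {0, 2, 3}
Step 7: union(8, 12) -> merged; set of 8 now {5, 8, 12}
Step 8: union(8, 3) -> merged; set of 8 now {0, 2, 3, 5, 8, 12}
Step 9: union(10, 14) -> merged; set of 10 now {6, 7, 10, 14}
Step 10: union(6, 0) -> merged; set of 6 now {0, 2, 3, 5, 6, 7, 8, 10, 12, 14}
Step 11: find(12) -> no change; set of 12 is {0, 2, 3, 5, 6, 7, 8, 10, 12, 14}
Step 12: find(5) -> no change; set of 5 is {0, 2, 3, 5, 6, 7, 8, 10, 12, 14}
Step 13: union(9, 6) -> merged; set of 9 now {0, 2, 3, 5, 6, 7, 8, 9, 10, 12, 14}
Step 14: union(1, 11) -> merged; set of 1 now {1, 11}
Step 15: union(0, 8) -> already same set; set of 0 now {0, 2, 3, 5, 6, 7, 8, 9, 10, 12, 14}
Step 16: union(1, 0) -> merged; set of 1 now {0, 1, 2, 3, 5, 6, 7, 8, 9, 10, 11, 12, 14}
Step 17: union(0, 6) -> already same set; set of 0 now {0, 1, 2, 3, 5, 6, 7, 8, 9, 10, 11, 12, 14}
Step 18: union(6, 11) -> already same set; set of 6 now {0, 1, 2, 3, 5, 6, 7, 8, 9, 10, 11, 12, 14}
Step 19: union(14, 0) -> already same set; set of 14 now {0, 1, 2, 3, 5, 6, 7, 8, 9, 10, 11, 12, 14}
Step 20: union(4, 6) -> merged; set of 4 now {0, 1, 2, 3, 4, 5, 6, 7, 8, 9, 10, 11, 12, 14}
Step 21: union(1, 8) -> already same set; set of 1 now {0, 1, 2, 3, 4, 5, 6, 7, 8, 9, 10, 11, 12, 14}
Step 22: find(8) -> no change; set of 8 is {0, 1, 2, 3, 4, 5, 6, 7, 8, 9, 10, 11, 12, 14}
Step 23: find(13) -> no change; set of 13 is {13}
Step 24: find(6) -> no change; set of 6 is {0, 1, 2, 3, 4, 5, 6, 7, 8, 9, 10, 11, 12, 14}
Step 25: union(11, 4) -> already same set; set of 11 now {0, 1, 2, 3, 4, 5, 6, 7, 8, 9, 10, 11, 12, 14}
Component of 5: {0, 1, 2, 3, 4, 5, 6, 7, 8, 9, 10, 11, 12, 14}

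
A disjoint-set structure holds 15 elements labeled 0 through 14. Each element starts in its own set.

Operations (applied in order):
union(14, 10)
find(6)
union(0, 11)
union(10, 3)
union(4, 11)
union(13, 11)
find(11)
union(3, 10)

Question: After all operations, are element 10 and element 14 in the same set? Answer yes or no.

Step 1: union(14, 10) -> merged; set of 14 now {10, 14}
Step 2: find(6) -> no change; set of 6 is {6}
Step 3: union(0, 11) -> merged; set of 0 now {0, 11}
Step 4: union(10, 3) -> merged; set of 10 now {3, 10, 14}
Step 5: union(4, 11) -> merged; set of 4 now {0, 4, 11}
Step 6: union(13, 11) -> merged; set of 13 now {0, 4, 11, 13}
Step 7: find(11) -> no change; set of 11 is {0, 4, 11, 13}
Step 8: union(3, 10) -> already same set; set of 3 now {3, 10, 14}
Set of 10: {3, 10, 14}; 14 is a member.

Answer: yes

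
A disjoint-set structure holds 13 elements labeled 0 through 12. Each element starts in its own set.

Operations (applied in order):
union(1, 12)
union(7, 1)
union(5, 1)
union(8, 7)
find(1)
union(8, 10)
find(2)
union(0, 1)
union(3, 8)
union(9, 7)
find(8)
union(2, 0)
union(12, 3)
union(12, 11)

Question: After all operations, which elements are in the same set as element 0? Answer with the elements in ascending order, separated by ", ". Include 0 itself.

Step 1: union(1, 12) -> merged; set of 1 now {1, 12}
Step 2: union(7, 1) -> merged; set of 7 now {1, 7, 12}
Step 3: union(5, 1) -> merged; set of 5 now {1, 5, 7, 12}
Step 4: union(8, 7) -> merged; set of 8 now {1, 5, 7, 8, 12}
Step 5: find(1) -> no change; set of 1 is {1, 5, 7, 8, 12}
Step 6: union(8, 10) -> merged; set of 8 now {1, 5, 7, 8, 10, 12}
Step 7: find(2) -> no change; set of 2 is {2}
Step 8: union(0, 1) -> merged; set of 0 now {0, 1, 5, 7, 8, 10, 12}
Step 9: union(3, 8) -> merged; set of 3 now {0, 1, 3, 5, 7, 8, 10, 12}
Step 10: union(9, 7) -> merged; set of 9 now {0, 1, 3, 5, 7, 8, 9, 10, 12}
Step 11: find(8) -> no change; set of 8 is {0, 1, 3, 5, 7, 8, 9, 10, 12}
Step 12: union(2, 0) -> merged; set of 2 now {0, 1, 2, 3, 5, 7, 8, 9, 10, 12}
Step 13: union(12, 3) -> already same set; set of 12 now {0, 1, 2, 3, 5, 7, 8, 9, 10, 12}
Step 14: union(12, 11) -> merged; set of 12 now {0, 1, 2, 3, 5, 7, 8, 9, 10, 11, 12}
Component of 0: {0, 1, 2, 3, 5, 7, 8, 9, 10, 11, 12}

Answer: 0, 1, 2, 3, 5, 7, 8, 9, 10, 11, 12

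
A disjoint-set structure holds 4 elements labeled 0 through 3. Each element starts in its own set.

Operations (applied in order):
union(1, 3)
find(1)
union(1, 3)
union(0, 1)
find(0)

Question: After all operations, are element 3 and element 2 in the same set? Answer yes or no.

Answer: no

Derivation:
Step 1: union(1, 3) -> merged; set of 1 now {1, 3}
Step 2: find(1) -> no change; set of 1 is {1, 3}
Step 3: union(1, 3) -> already same set; set of 1 now {1, 3}
Step 4: union(0, 1) -> merged; set of 0 now {0, 1, 3}
Step 5: find(0) -> no change; set of 0 is {0, 1, 3}
Set of 3: {0, 1, 3}; 2 is not a member.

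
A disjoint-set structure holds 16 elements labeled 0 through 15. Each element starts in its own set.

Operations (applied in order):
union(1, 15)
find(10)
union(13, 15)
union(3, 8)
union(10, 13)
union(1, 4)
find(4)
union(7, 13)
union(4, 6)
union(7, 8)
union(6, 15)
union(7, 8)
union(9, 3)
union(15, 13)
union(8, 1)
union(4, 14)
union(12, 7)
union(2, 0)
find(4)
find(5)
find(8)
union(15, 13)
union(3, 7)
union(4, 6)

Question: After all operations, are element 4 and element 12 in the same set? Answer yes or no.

Step 1: union(1, 15) -> merged; set of 1 now {1, 15}
Step 2: find(10) -> no change; set of 10 is {10}
Step 3: union(13, 15) -> merged; set of 13 now {1, 13, 15}
Step 4: union(3, 8) -> merged; set of 3 now {3, 8}
Step 5: union(10, 13) -> merged; set of 10 now {1, 10, 13, 15}
Step 6: union(1, 4) -> merged; set of 1 now {1, 4, 10, 13, 15}
Step 7: find(4) -> no change; set of 4 is {1, 4, 10, 13, 15}
Step 8: union(7, 13) -> merged; set of 7 now {1, 4, 7, 10, 13, 15}
Step 9: union(4, 6) -> merged; set of 4 now {1, 4, 6, 7, 10, 13, 15}
Step 10: union(7, 8) -> merged; set of 7 now {1, 3, 4, 6, 7, 8, 10, 13, 15}
Step 11: union(6, 15) -> already same set; set of 6 now {1, 3, 4, 6, 7, 8, 10, 13, 15}
Step 12: union(7, 8) -> already same set; set of 7 now {1, 3, 4, 6, 7, 8, 10, 13, 15}
Step 13: union(9, 3) -> merged; set of 9 now {1, 3, 4, 6, 7, 8, 9, 10, 13, 15}
Step 14: union(15, 13) -> already same set; set of 15 now {1, 3, 4, 6, 7, 8, 9, 10, 13, 15}
Step 15: union(8, 1) -> already same set; set of 8 now {1, 3, 4, 6, 7, 8, 9, 10, 13, 15}
Step 16: union(4, 14) -> merged; set of 4 now {1, 3, 4, 6, 7, 8, 9, 10, 13, 14, 15}
Step 17: union(12, 7) -> merged; set of 12 now {1, 3, 4, 6, 7, 8, 9, 10, 12, 13, 14, 15}
Step 18: union(2, 0) -> merged; set of 2 now {0, 2}
Step 19: find(4) -> no change; set of 4 is {1, 3, 4, 6, 7, 8, 9, 10, 12, 13, 14, 15}
Step 20: find(5) -> no change; set of 5 is {5}
Step 21: find(8) -> no change; set of 8 is {1, 3, 4, 6, 7, 8, 9, 10, 12, 13, 14, 15}
Step 22: union(15, 13) -> already same set; set of 15 now {1, 3, 4, 6, 7, 8, 9, 10, 12, 13, 14, 15}
Step 23: union(3, 7) -> already same set; set of 3 now {1, 3, 4, 6, 7, 8, 9, 10, 12, 13, 14, 15}
Step 24: union(4, 6) -> already same set; set of 4 now {1, 3, 4, 6, 7, 8, 9, 10, 12, 13, 14, 15}
Set of 4: {1, 3, 4, 6, 7, 8, 9, 10, 12, 13, 14, 15}; 12 is a member.

Answer: yes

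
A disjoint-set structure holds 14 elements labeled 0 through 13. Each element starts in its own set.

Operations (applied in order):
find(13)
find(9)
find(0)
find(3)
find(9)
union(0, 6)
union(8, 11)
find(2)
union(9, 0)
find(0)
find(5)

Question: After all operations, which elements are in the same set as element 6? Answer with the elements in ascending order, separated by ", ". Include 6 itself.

Answer: 0, 6, 9

Derivation:
Step 1: find(13) -> no change; set of 13 is {13}
Step 2: find(9) -> no change; set of 9 is {9}
Step 3: find(0) -> no change; set of 0 is {0}
Step 4: find(3) -> no change; set of 3 is {3}
Step 5: find(9) -> no change; set of 9 is {9}
Step 6: union(0, 6) -> merged; set of 0 now {0, 6}
Step 7: union(8, 11) -> merged; set of 8 now {8, 11}
Step 8: find(2) -> no change; set of 2 is {2}
Step 9: union(9, 0) -> merged; set of 9 now {0, 6, 9}
Step 10: find(0) -> no change; set of 0 is {0, 6, 9}
Step 11: find(5) -> no change; set of 5 is {5}
Component of 6: {0, 6, 9}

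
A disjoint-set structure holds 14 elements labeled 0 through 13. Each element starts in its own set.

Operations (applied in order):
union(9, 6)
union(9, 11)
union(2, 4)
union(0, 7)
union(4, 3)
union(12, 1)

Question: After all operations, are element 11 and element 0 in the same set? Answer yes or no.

Answer: no

Derivation:
Step 1: union(9, 6) -> merged; set of 9 now {6, 9}
Step 2: union(9, 11) -> merged; set of 9 now {6, 9, 11}
Step 3: union(2, 4) -> merged; set of 2 now {2, 4}
Step 4: union(0, 7) -> merged; set of 0 now {0, 7}
Step 5: union(4, 3) -> merged; set of 4 now {2, 3, 4}
Step 6: union(12, 1) -> merged; set of 12 now {1, 12}
Set of 11: {6, 9, 11}; 0 is not a member.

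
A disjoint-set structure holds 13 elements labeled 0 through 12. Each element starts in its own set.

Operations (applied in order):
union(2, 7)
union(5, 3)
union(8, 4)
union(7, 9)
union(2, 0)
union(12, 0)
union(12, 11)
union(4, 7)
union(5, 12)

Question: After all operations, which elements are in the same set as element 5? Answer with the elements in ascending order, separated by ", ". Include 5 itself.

Step 1: union(2, 7) -> merged; set of 2 now {2, 7}
Step 2: union(5, 3) -> merged; set of 5 now {3, 5}
Step 3: union(8, 4) -> merged; set of 8 now {4, 8}
Step 4: union(7, 9) -> merged; set of 7 now {2, 7, 9}
Step 5: union(2, 0) -> merged; set of 2 now {0, 2, 7, 9}
Step 6: union(12, 0) -> merged; set of 12 now {0, 2, 7, 9, 12}
Step 7: union(12, 11) -> merged; set of 12 now {0, 2, 7, 9, 11, 12}
Step 8: union(4, 7) -> merged; set of 4 now {0, 2, 4, 7, 8, 9, 11, 12}
Step 9: union(5, 12) -> merged; set of 5 now {0, 2, 3, 4, 5, 7, 8, 9, 11, 12}
Component of 5: {0, 2, 3, 4, 5, 7, 8, 9, 11, 12}

Answer: 0, 2, 3, 4, 5, 7, 8, 9, 11, 12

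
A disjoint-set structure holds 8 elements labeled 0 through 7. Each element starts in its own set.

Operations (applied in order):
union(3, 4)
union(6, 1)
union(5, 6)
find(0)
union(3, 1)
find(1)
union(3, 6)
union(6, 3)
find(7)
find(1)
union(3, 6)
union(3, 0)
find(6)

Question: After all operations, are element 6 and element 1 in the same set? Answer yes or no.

Step 1: union(3, 4) -> merged; set of 3 now {3, 4}
Step 2: union(6, 1) -> merged; set of 6 now {1, 6}
Step 3: union(5, 6) -> merged; set of 5 now {1, 5, 6}
Step 4: find(0) -> no change; set of 0 is {0}
Step 5: union(3, 1) -> merged; set of 3 now {1, 3, 4, 5, 6}
Step 6: find(1) -> no change; set of 1 is {1, 3, 4, 5, 6}
Step 7: union(3, 6) -> already same set; set of 3 now {1, 3, 4, 5, 6}
Step 8: union(6, 3) -> already same set; set of 6 now {1, 3, 4, 5, 6}
Step 9: find(7) -> no change; set of 7 is {7}
Step 10: find(1) -> no change; set of 1 is {1, 3, 4, 5, 6}
Step 11: union(3, 6) -> already same set; set of 3 now {1, 3, 4, 5, 6}
Step 12: union(3, 0) -> merged; set of 3 now {0, 1, 3, 4, 5, 6}
Step 13: find(6) -> no change; set of 6 is {0, 1, 3, 4, 5, 6}
Set of 6: {0, 1, 3, 4, 5, 6}; 1 is a member.

Answer: yes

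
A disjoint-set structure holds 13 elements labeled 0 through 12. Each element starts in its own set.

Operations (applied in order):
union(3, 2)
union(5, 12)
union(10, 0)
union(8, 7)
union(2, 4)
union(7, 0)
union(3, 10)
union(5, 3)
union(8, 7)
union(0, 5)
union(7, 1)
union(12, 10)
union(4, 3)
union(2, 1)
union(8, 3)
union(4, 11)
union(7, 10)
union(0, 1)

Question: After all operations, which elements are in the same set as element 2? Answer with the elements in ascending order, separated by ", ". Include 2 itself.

Answer: 0, 1, 2, 3, 4, 5, 7, 8, 10, 11, 12

Derivation:
Step 1: union(3, 2) -> merged; set of 3 now {2, 3}
Step 2: union(5, 12) -> merged; set of 5 now {5, 12}
Step 3: union(10, 0) -> merged; set of 10 now {0, 10}
Step 4: union(8, 7) -> merged; set of 8 now {7, 8}
Step 5: union(2, 4) -> merged; set of 2 now {2, 3, 4}
Step 6: union(7, 0) -> merged; set of 7 now {0, 7, 8, 10}
Step 7: union(3, 10) -> merged; set of 3 now {0, 2, 3, 4, 7, 8, 10}
Step 8: union(5, 3) -> merged; set of 5 now {0, 2, 3, 4, 5, 7, 8, 10, 12}
Step 9: union(8, 7) -> already same set; set of 8 now {0, 2, 3, 4, 5, 7, 8, 10, 12}
Step 10: union(0, 5) -> already same set; set of 0 now {0, 2, 3, 4, 5, 7, 8, 10, 12}
Step 11: union(7, 1) -> merged; set of 7 now {0, 1, 2, 3, 4, 5, 7, 8, 10, 12}
Step 12: union(12, 10) -> already same set; set of 12 now {0, 1, 2, 3, 4, 5, 7, 8, 10, 12}
Step 13: union(4, 3) -> already same set; set of 4 now {0, 1, 2, 3, 4, 5, 7, 8, 10, 12}
Step 14: union(2, 1) -> already same set; set of 2 now {0, 1, 2, 3, 4, 5, 7, 8, 10, 12}
Step 15: union(8, 3) -> already same set; set of 8 now {0, 1, 2, 3, 4, 5, 7, 8, 10, 12}
Step 16: union(4, 11) -> merged; set of 4 now {0, 1, 2, 3, 4, 5, 7, 8, 10, 11, 12}
Step 17: union(7, 10) -> already same set; set of 7 now {0, 1, 2, 3, 4, 5, 7, 8, 10, 11, 12}
Step 18: union(0, 1) -> already same set; set of 0 now {0, 1, 2, 3, 4, 5, 7, 8, 10, 11, 12}
Component of 2: {0, 1, 2, 3, 4, 5, 7, 8, 10, 11, 12}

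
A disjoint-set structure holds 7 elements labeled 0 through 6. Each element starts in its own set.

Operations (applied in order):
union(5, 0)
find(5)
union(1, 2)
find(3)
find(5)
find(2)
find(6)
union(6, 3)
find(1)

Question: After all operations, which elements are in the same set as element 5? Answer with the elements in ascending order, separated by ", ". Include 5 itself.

Answer: 0, 5

Derivation:
Step 1: union(5, 0) -> merged; set of 5 now {0, 5}
Step 2: find(5) -> no change; set of 5 is {0, 5}
Step 3: union(1, 2) -> merged; set of 1 now {1, 2}
Step 4: find(3) -> no change; set of 3 is {3}
Step 5: find(5) -> no change; set of 5 is {0, 5}
Step 6: find(2) -> no change; set of 2 is {1, 2}
Step 7: find(6) -> no change; set of 6 is {6}
Step 8: union(6, 3) -> merged; set of 6 now {3, 6}
Step 9: find(1) -> no change; set of 1 is {1, 2}
Component of 5: {0, 5}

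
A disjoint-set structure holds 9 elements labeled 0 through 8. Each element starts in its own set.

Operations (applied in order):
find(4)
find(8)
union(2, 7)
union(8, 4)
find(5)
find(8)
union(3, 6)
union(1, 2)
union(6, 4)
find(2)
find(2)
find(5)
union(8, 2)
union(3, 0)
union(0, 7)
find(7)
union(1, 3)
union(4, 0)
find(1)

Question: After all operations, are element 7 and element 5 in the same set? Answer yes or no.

Step 1: find(4) -> no change; set of 4 is {4}
Step 2: find(8) -> no change; set of 8 is {8}
Step 3: union(2, 7) -> merged; set of 2 now {2, 7}
Step 4: union(8, 4) -> merged; set of 8 now {4, 8}
Step 5: find(5) -> no change; set of 5 is {5}
Step 6: find(8) -> no change; set of 8 is {4, 8}
Step 7: union(3, 6) -> merged; set of 3 now {3, 6}
Step 8: union(1, 2) -> merged; set of 1 now {1, 2, 7}
Step 9: union(6, 4) -> merged; set of 6 now {3, 4, 6, 8}
Step 10: find(2) -> no change; set of 2 is {1, 2, 7}
Step 11: find(2) -> no change; set of 2 is {1, 2, 7}
Step 12: find(5) -> no change; set of 5 is {5}
Step 13: union(8, 2) -> merged; set of 8 now {1, 2, 3, 4, 6, 7, 8}
Step 14: union(3, 0) -> merged; set of 3 now {0, 1, 2, 3, 4, 6, 7, 8}
Step 15: union(0, 7) -> already same set; set of 0 now {0, 1, 2, 3, 4, 6, 7, 8}
Step 16: find(7) -> no change; set of 7 is {0, 1, 2, 3, 4, 6, 7, 8}
Step 17: union(1, 3) -> already same set; set of 1 now {0, 1, 2, 3, 4, 6, 7, 8}
Step 18: union(4, 0) -> already same set; set of 4 now {0, 1, 2, 3, 4, 6, 7, 8}
Step 19: find(1) -> no change; set of 1 is {0, 1, 2, 3, 4, 6, 7, 8}
Set of 7: {0, 1, 2, 3, 4, 6, 7, 8}; 5 is not a member.

Answer: no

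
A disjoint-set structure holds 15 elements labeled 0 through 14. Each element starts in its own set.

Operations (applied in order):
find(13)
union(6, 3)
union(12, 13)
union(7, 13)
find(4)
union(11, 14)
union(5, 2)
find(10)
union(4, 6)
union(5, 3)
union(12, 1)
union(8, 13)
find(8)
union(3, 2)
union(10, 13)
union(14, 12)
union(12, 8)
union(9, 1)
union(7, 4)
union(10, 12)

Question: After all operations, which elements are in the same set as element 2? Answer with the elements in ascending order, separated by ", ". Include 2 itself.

Step 1: find(13) -> no change; set of 13 is {13}
Step 2: union(6, 3) -> merged; set of 6 now {3, 6}
Step 3: union(12, 13) -> merged; set of 12 now {12, 13}
Step 4: union(7, 13) -> merged; set of 7 now {7, 12, 13}
Step 5: find(4) -> no change; set of 4 is {4}
Step 6: union(11, 14) -> merged; set of 11 now {11, 14}
Step 7: union(5, 2) -> merged; set of 5 now {2, 5}
Step 8: find(10) -> no change; set of 10 is {10}
Step 9: union(4, 6) -> merged; set of 4 now {3, 4, 6}
Step 10: union(5, 3) -> merged; set of 5 now {2, 3, 4, 5, 6}
Step 11: union(12, 1) -> merged; set of 12 now {1, 7, 12, 13}
Step 12: union(8, 13) -> merged; set of 8 now {1, 7, 8, 12, 13}
Step 13: find(8) -> no change; set of 8 is {1, 7, 8, 12, 13}
Step 14: union(3, 2) -> already same set; set of 3 now {2, 3, 4, 5, 6}
Step 15: union(10, 13) -> merged; set of 10 now {1, 7, 8, 10, 12, 13}
Step 16: union(14, 12) -> merged; set of 14 now {1, 7, 8, 10, 11, 12, 13, 14}
Step 17: union(12, 8) -> already same set; set of 12 now {1, 7, 8, 10, 11, 12, 13, 14}
Step 18: union(9, 1) -> merged; set of 9 now {1, 7, 8, 9, 10, 11, 12, 13, 14}
Step 19: union(7, 4) -> merged; set of 7 now {1, 2, 3, 4, 5, 6, 7, 8, 9, 10, 11, 12, 13, 14}
Step 20: union(10, 12) -> already same set; set of 10 now {1, 2, 3, 4, 5, 6, 7, 8, 9, 10, 11, 12, 13, 14}
Component of 2: {1, 2, 3, 4, 5, 6, 7, 8, 9, 10, 11, 12, 13, 14}

Answer: 1, 2, 3, 4, 5, 6, 7, 8, 9, 10, 11, 12, 13, 14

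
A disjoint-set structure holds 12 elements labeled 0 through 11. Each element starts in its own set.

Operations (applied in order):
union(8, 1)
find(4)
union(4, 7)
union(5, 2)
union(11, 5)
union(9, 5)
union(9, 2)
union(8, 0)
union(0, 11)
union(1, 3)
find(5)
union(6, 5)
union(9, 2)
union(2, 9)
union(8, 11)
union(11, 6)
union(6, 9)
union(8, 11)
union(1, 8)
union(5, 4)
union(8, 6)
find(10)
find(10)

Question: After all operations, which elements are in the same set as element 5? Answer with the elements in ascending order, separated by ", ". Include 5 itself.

Answer: 0, 1, 2, 3, 4, 5, 6, 7, 8, 9, 11

Derivation:
Step 1: union(8, 1) -> merged; set of 8 now {1, 8}
Step 2: find(4) -> no change; set of 4 is {4}
Step 3: union(4, 7) -> merged; set of 4 now {4, 7}
Step 4: union(5, 2) -> merged; set of 5 now {2, 5}
Step 5: union(11, 5) -> merged; set of 11 now {2, 5, 11}
Step 6: union(9, 5) -> merged; set of 9 now {2, 5, 9, 11}
Step 7: union(9, 2) -> already same set; set of 9 now {2, 5, 9, 11}
Step 8: union(8, 0) -> merged; set of 8 now {0, 1, 8}
Step 9: union(0, 11) -> merged; set of 0 now {0, 1, 2, 5, 8, 9, 11}
Step 10: union(1, 3) -> merged; set of 1 now {0, 1, 2, 3, 5, 8, 9, 11}
Step 11: find(5) -> no change; set of 5 is {0, 1, 2, 3, 5, 8, 9, 11}
Step 12: union(6, 5) -> merged; set of 6 now {0, 1, 2, 3, 5, 6, 8, 9, 11}
Step 13: union(9, 2) -> already same set; set of 9 now {0, 1, 2, 3, 5, 6, 8, 9, 11}
Step 14: union(2, 9) -> already same set; set of 2 now {0, 1, 2, 3, 5, 6, 8, 9, 11}
Step 15: union(8, 11) -> already same set; set of 8 now {0, 1, 2, 3, 5, 6, 8, 9, 11}
Step 16: union(11, 6) -> already same set; set of 11 now {0, 1, 2, 3, 5, 6, 8, 9, 11}
Step 17: union(6, 9) -> already same set; set of 6 now {0, 1, 2, 3, 5, 6, 8, 9, 11}
Step 18: union(8, 11) -> already same set; set of 8 now {0, 1, 2, 3, 5, 6, 8, 9, 11}
Step 19: union(1, 8) -> already same set; set of 1 now {0, 1, 2, 3, 5, 6, 8, 9, 11}
Step 20: union(5, 4) -> merged; set of 5 now {0, 1, 2, 3, 4, 5, 6, 7, 8, 9, 11}
Step 21: union(8, 6) -> already same set; set of 8 now {0, 1, 2, 3, 4, 5, 6, 7, 8, 9, 11}
Step 22: find(10) -> no change; set of 10 is {10}
Step 23: find(10) -> no change; set of 10 is {10}
Component of 5: {0, 1, 2, 3, 4, 5, 6, 7, 8, 9, 11}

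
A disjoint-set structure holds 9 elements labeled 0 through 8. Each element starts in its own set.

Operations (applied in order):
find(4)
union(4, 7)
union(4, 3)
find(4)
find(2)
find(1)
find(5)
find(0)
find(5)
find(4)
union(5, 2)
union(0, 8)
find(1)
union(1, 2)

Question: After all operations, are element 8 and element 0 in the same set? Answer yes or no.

Step 1: find(4) -> no change; set of 4 is {4}
Step 2: union(4, 7) -> merged; set of 4 now {4, 7}
Step 3: union(4, 3) -> merged; set of 4 now {3, 4, 7}
Step 4: find(4) -> no change; set of 4 is {3, 4, 7}
Step 5: find(2) -> no change; set of 2 is {2}
Step 6: find(1) -> no change; set of 1 is {1}
Step 7: find(5) -> no change; set of 5 is {5}
Step 8: find(0) -> no change; set of 0 is {0}
Step 9: find(5) -> no change; set of 5 is {5}
Step 10: find(4) -> no change; set of 4 is {3, 4, 7}
Step 11: union(5, 2) -> merged; set of 5 now {2, 5}
Step 12: union(0, 8) -> merged; set of 0 now {0, 8}
Step 13: find(1) -> no change; set of 1 is {1}
Step 14: union(1, 2) -> merged; set of 1 now {1, 2, 5}
Set of 8: {0, 8}; 0 is a member.

Answer: yes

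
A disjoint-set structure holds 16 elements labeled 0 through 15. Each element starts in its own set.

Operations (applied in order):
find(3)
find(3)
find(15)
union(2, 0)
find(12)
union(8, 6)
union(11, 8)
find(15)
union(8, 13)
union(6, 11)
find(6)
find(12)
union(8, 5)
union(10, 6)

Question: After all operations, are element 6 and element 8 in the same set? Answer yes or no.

Step 1: find(3) -> no change; set of 3 is {3}
Step 2: find(3) -> no change; set of 3 is {3}
Step 3: find(15) -> no change; set of 15 is {15}
Step 4: union(2, 0) -> merged; set of 2 now {0, 2}
Step 5: find(12) -> no change; set of 12 is {12}
Step 6: union(8, 6) -> merged; set of 8 now {6, 8}
Step 7: union(11, 8) -> merged; set of 11 now {6, 8, 11}
Step 8: find(15) -> no change; set of 15 is {15}
Step 9: union(8, 13) -> merged; set of 8 now {6, 8, 11, 13}
Step 10: union(6, 11) -> already same set; set of 6 now {6, 8, 11, 13}
Step 11: find(6) -> no change; set of 6 is {6, 8, 11, 13}
Step 12: find(12) -> no change; set of 12 is {12}
Step 13: union(8, 5) -> merged; set of 8 now {5, 6, 8, 11, 13}
Step 14: union(10, 6) -> merged; set of 10 now {5, 6, 8, 10, 11, 13}
Set of 6: {5, 6, 8, 10, 11, 13}; 8 is a member.

Answer: yes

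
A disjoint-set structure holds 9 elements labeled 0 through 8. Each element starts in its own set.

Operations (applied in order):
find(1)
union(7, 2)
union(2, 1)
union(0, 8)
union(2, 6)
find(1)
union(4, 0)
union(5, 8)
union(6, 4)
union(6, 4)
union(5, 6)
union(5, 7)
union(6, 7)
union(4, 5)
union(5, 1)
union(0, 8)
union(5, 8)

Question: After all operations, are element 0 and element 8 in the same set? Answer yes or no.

Answer: yes

Derivation:
Step 1: find(1) -> no change; set of 1 is {1}
Step 2: union(7, 2) -> merged; set of 7 now {2, 7}
Step 3: union(2, 1) -> merged; set of 2 now {1, 2, 7}
Step 4: union(0, 8) -> merged; set of 0 now {0, 8}
Step 5: union(2, 6) -> merged; set of 2 now {1, 2, 6, 7}
Step 6: find(1) -> no change; set of 1 is {1, 2, 6, 7}
Step 7: union(4, 0) -> merged; set of 4 now {0, 4, 8}
Step 8: union(5, 8) -> merged; set of 5 now {0, 4, 5, 8}
Step 9: union(6, 4) -> merged; set of 6 now {0, 1, 2, 4, 5, 6, 7, 8}
Step 10: union(6, 4) -> already same set; set of 6 now {0, 1, 2, 4, 5, 6, 7, 8}
Step 11: union(5, 6) -> already same set; set of 5 now {0, 1, 2, 4, 5, 6, 7, 8}
Step 12: union(5, 7) -> already same set; set of 5 now {0, 1, 2, 4, 5, 6, 7, 8}
Step 13: union(6, 7) -> already same set; set of 6 now {0, 1, 2, 4, 5, 6, 7, 8}
Step 14: union(4, 5) -> already same set; set of 4 now {0, 1, 2, 4, 5, 6, 7, 8}
Step 15: union(5, 1) -> already same set; set of 5 now {0, 1, 2, 4, 5, 6, 7, 8}
Step 16: union(0, 8) -> already same set; set of 0 now {0, 1, 2, 4, 5, 6, 7, 8}
Step 17: union(5, 8) -> already same set; set of 5 now {0, 1, 2, 4, 5, 6, 7, 8}
Set of 0: {0, 1, 2, 4, 5, 6, 7, 8}; 8 is a member.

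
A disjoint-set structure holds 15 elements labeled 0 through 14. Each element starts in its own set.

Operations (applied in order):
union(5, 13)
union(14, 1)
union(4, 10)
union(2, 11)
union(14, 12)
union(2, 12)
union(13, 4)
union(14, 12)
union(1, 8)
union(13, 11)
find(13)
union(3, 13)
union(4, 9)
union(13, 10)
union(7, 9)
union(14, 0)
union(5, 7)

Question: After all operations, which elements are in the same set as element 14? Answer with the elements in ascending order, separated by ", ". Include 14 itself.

Answer: 0, 1, 2, 3, 4, 5, 7, 8, 9, 10, 11, 12, 13, 14

Derivation:
Step 1: union(5, 13) -> merged; set of 5 now {5, 13}
Step 2: union(14, 1) -> merged; set of 14 now {1, 14}
Step 3: union(4, 10) -> merged; set of 4 now {4, 10}
Step 4: union(2, 11) -> merged; set of 2 now {2, 11}
Step 5: union(14, 12) -> merged; set of 14 now {1, 12, 14}
Step 6: union(2, 12) -> merged; set of 2 now {1, 2, 11, 12, 14}
Step 7: union(13, 4) -> merged; set of 13 now {4, 5, 10, 13}
Step 8: union(14, 12) -> already same set; set of 14 now {1, 2, 11, 12, 14}
Step 9: union(1, 8) -> merged; set of 1 now {1, 2, 8, 11, 12, 14}
Step 10: union(13, 11) -> merged; set of 13 now {1, 2, 4, 5, 8, 10, 11, 12, 13, 14}
Step 11: find(13) -> no change; set of 13 is {1, 2, 4, 5, 8, 10, 11, 12, 13, 14}
Step 12: union(3, 13) -> merged; set of 3 now {1, 2, 3, 4, 5, 8, 10, 11, 12, 13, 14}
Step 13: union(4, 9) -> merged; set of 4 now {1, 2, 3, 4, 5, 8, 9, 10, 11, 12, 13, 14}
Step 14: union(13, 10) -> already same set; set of 13 now {1, 2, 3, 4, 5, 8, 9, 10, 11, 12, 13, 14}
Step 15: union(7, 9) -> merged; set of 7 now {1, 2, 3, 4, 5, 7, 8, 9, 10, 11, 12, 13, 14}
Step 16: union(14, 0) -> merged; set of 14 now {0, 1, 2, 3, 4, 5, 7, 8, 9, 10, 11, 12, 13, 14}
Step 17: union(5, 7) -> already same set; set of 5 now {0, 1, 2, 3, 4, 5, 7, 8, 9, 10, 11, 12, 13, 14}
Component of 14: {0, 1, 2, 3, 4, 5, 7, 8, 9, 10, 11, 12, 13, 14}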